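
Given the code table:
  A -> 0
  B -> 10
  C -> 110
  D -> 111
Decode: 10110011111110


Decoding:
10 -> B
110 -> C
0 -> A
111 -> D
111 -> D
10 -> B


Result: BCADDB


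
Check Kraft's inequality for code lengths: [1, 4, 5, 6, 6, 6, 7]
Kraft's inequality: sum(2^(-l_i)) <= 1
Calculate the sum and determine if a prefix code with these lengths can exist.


Sum = 2^(-1) + 2^(-4) + 2^(-5) + 2^(-6) + 2^(-6) + 2^(-6) + 2^(-7)
    = 0.5 + 0.0625 + 0.03125 + 0.015625 + 0.015625 + 0.015625 + 0.0078125
    = 83/128 = 0.6484375
Since 0.6484375 <= 1, Kraft's inequality IS satisfied.
A prefix code with these lengths CAN exist.

Kraft sum = 0.6484375. Satisfied.


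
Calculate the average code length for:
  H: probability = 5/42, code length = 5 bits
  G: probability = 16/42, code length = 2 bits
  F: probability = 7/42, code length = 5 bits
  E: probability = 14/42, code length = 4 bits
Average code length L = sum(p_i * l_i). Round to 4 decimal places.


Weighted contributions p_i * l_i:
  H: (5/42) * 5 = 25/42
  G: (16/42) * 2 = 32/42
  F: (7/42) * 5 = 35/42
  E: (14/42) * 4 = 56/42
Sum = (25 + 32 + 35 + 56)/42 = 148/42

L = 148/42 = 3.5238 bits/symbol


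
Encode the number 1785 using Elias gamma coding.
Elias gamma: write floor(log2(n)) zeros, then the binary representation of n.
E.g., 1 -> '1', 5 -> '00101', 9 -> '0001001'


num_bits = floor(log2(1785)) + 1 = 11
leading_zeros = num_bits - 1 = 10
binary(1785) = 11011111001

Elias gamma(1785) = '0000000000' + '11011111001' = 000000000011011111001 (21 bits)


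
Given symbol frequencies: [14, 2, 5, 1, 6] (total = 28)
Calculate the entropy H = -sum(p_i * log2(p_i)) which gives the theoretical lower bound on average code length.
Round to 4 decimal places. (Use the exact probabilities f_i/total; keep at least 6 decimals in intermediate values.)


Per-symbol terms -p_i * log2(p_i) with p_i = f_i/28:
  p = 14/28 = 0.500000: log2(p) = -1.000000, -p*log2(p) = 0.500000
  p = 2/28 = 0.071429: log2(p) = -3.807355, -p*log2(p) = 0.271954
  p = 5/28 = 0.178571: log2(p) = -2.485427, -p*log2(p) = 0.443826
  p = 1/28 = 0.035714: log2(p) = -4.807355, -p*log2(p) = 0.171691
  p = 6/28 = 0.214286: log2(p) = -2.222392, -p*log2(p) = 0.476227
H = 0.500000 + 0.271954 + 0.443826 + 0.171691 + 0.476227 = 1.863698

H = 1.8637 bits/symbol


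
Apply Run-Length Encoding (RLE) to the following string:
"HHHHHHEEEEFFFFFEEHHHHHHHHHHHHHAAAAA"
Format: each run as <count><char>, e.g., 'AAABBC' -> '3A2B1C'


Scanning runs left to right:
  i=0: run of 'H' x 6 -> '6H'
  i=6: run of 'E' x 4 -> '4E'
  i=10: run of 'F' x 5 -> '5F'
  i=15: run of 'E' x 2 -> '2E'
  i=17: run of 'H' x 13 -> '13H'
  i=30: run of 'A' x 5 -> '5A'

RLE = 6H4E5F2E13H5A


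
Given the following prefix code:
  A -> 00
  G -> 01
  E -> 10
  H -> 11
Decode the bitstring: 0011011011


Decoding step by step:
Bits 00 -> A
Bits 11 -> H
Bits 01 -> G
Bits 10 -> E
Bits 11 -> H


Decoded message: AHGEH


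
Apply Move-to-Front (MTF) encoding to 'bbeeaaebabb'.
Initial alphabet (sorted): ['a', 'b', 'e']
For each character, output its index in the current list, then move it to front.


MTF encoding:
'b': index 1 in ['a', 'b', 'e'] -> ['b', 'a', 'e']
'b': index 0 in ['b', 'a', 'e'] -> ['b', 'a', 'e']
'e': index 2 in ['b', 'a', 'e'] -> ['e', 'b', 'a']
'e': index 0 in ['e', 'b', 'a'] -> ['e', 'b', 'a']
'a': index 2 in ['e', 'b', 'a'] -> ['a', 'e', 'b']
'a': index 0 in ['a', 'e', 'b'] -> ['a', 'e', 'b']
'e': index 1 in ['a', 'e', 'b'] -> ['e', 'a', 'b']
'b': index 2 in ['e', 'a', 'b'] -> ['b', 'e', 'a']
'a': index 2 in ['b', 'e', 'a'] -> ['a', 'b', 'e']
'b': index 1 in ['a', 'b', 'e'] -> ['b', 'a', 'e']
'b': index 0 in ['b', 'a', 'e'] -> ['b', 'a', 'e']


Output: [1, 0, 2, 0, 2, 0, 1, 2, 2, 1, 0]


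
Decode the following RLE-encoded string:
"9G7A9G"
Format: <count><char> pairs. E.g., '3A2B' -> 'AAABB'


Expanding each <count><char> pair:
  9G -> 'GGGGGGGGG'
  7A -> 'AAAAAAA'
  9G -> 'GGGGGGGGG'

Decoded = GGGGGGGGGAAAAAAAGGGGGGGGG


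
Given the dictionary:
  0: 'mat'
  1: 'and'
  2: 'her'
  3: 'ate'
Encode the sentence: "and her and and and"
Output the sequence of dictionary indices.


Look up each word in the dictionary:
  'and' -> 1
  'her' -> 2
  'and' -> 1
  'and' -> 1
  'and' -> 1

Encoded: [1, 2, 1, 1, 1]


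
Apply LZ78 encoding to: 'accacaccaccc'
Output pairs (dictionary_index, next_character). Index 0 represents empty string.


LZ78 encoding steps:
Dictionary: {0: ''}
Step 1: w='' (idx 0), next='a' -> output (0, 'a'), add 'a' as idx 1
Step 2: w='' (idx 0), next='c' -> output (0, 'c'), add 'c' as idx 2
Step 3: w='c' (idx 2), next='a' -> output (2, 'a'), add 'ca' as idx 3
Step 4: w='ca' (idx 3), next='c' -> output (3, 'c'), add 'cac' as idx 4
Step 5: w='cac' (idx 4), next='c' -> output (4, 'c'), add 'cacc' as idx 5
Step 6: w='c' (idx 2), end of input -> output (2, '')


Encoded: [(0, 'a'), (0, 'c'), (2, 'a'), (3, 'c'), (4, 'c'), (2, '')]


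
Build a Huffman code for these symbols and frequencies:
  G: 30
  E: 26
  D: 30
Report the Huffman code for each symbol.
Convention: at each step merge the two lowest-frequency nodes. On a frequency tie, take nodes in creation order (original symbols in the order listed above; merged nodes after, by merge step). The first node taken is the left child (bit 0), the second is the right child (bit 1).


Huffman tree construction:
Step 1: Merge E(26) + G(30) = 56
Step 2: Merge D(30) + (E+G)(56) = 86
Read each symbol's code off the tree from the root (left child = 0, right child = 1).

Codes:
  G: 11 (length 2)
  E: 10 (length 2)
  D: 0 (length 1)
Average code length: 142/86 = 1.6512 bits/symbol


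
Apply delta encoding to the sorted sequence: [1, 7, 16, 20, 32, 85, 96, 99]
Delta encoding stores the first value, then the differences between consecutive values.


First value: 1
Deltas:
  7 - 1 = 6
  16 - 7 = 9
  20 - 16 = 4
  32 - 20 = 12
  85 - 32 = 53
  96 - 85 = 11
  99 - 96 = 3


Delta encoded: [1, 6, 9, 4, 12, 53, 11, 3]


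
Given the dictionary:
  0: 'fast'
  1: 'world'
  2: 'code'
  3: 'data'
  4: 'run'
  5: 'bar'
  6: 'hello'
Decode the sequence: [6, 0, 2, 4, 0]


Look up each index in the dictionary:
  6 -> 'hello'
  0 -> 'fast'
  2 -> 'code'
  4 -> 'run'
  0 -> 'fast'

Decoded: "hello fast code run fast"


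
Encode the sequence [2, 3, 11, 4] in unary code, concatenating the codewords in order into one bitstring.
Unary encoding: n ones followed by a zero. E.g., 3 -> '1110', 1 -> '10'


Encode each number as n ones followed by a terminating 0:
  2 -> 110 (3 bits)
  3 -> 1110 (4 bits)
  11 -> 111111111110 (12 bits)
  4 -> 11110 (5 bits)
Total length = 3 + 4 + 12 + 5 = 24 bits.

Unary([2, 3, 11, 4]) = 110111011111111111011110 (24 bits)


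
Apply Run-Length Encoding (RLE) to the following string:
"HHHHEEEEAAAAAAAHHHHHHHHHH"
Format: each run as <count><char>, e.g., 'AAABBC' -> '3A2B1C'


Scanning runs left to right:
  i=0: run of 'H' x 4 -> '4H'
  i=4: run of 'E' x 4 -> '4E'
  i=8: run of 'A' x 7 -> '7A'
  i=15: run of 'H' x 10 -> '10H'

RLE = 4H4E7A10H


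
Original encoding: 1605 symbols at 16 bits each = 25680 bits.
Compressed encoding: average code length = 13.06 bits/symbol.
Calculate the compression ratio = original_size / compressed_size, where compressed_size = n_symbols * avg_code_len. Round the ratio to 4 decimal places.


original_size = n_symbols * orig_bits = 1605 * 16 = 25680 bits
compressed_size = n_symbols * avg_code_len = 1605 * 13.06 = 20961.3 bits
ratio = original_size / compressed_size = 25680 / 20961.3 = 1.2251

Compression ratio = 1.2251


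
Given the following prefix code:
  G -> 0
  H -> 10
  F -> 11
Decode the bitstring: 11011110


Decoding step by step:
Bits 11 -> F
Bits 0 -> G
Bits 11 -> F
Bits 11 -> F
Bits 0 -> G


Decoded message: FGFFG


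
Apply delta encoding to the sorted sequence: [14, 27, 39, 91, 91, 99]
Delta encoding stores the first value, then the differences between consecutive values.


First value: 14
Deltas:
  27 - 14 = 13
  39 - 27 = 12
  91 - 39 = 52
  91 - 91 = 0
  99 - 91 = 8


Delta encoded: [14, 13, 12, 52, 0, 8]


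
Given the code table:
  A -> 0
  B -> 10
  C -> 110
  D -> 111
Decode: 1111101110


Decoding:
111 -> D
110 -> C
111 -> D
0 -> A


Result: DCDA


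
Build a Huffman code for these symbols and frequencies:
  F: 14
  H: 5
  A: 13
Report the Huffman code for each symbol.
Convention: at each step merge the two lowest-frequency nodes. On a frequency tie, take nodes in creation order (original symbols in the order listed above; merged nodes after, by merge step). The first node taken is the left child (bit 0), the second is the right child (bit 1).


Huffman tree construction:
Step 1: Merge H(5) + A(13) = 18
Step 2: Merge F(14) + (H+A)(18) = 32
Read each symbol's code off the tree from the root (left child = 0, right child = 1).

Codes:
  F: 0 (length 1)
  H: 10 (length 2)
  A: 11 (length 2)
Average code length: 50/32 = 1.5625 bits/symbol


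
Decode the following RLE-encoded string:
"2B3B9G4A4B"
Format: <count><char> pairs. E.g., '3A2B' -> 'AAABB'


Expanding each <count><char> pair:
  2B -> 'BB'
  3B -> 'BBB'
  9G -> 'GGGGGGGGG'
  4A -> 'AAAA'
  4B -> 'BBBB'

Decoded = BBBBBGGGGGGGGGAAAABBBB


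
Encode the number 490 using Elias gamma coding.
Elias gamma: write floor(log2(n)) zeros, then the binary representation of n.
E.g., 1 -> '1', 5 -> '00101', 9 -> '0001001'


num_bits = floor(log2(490)) + 1 = 9
leading_zeros = num_bits - 1 = 8
binary(490) = 111101010

Elias gamma(490) = '00000000' + '111101010' = 00000000111101010 (17 bits)


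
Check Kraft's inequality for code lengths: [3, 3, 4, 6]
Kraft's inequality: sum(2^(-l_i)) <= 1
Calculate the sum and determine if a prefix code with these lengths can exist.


Sum = 2^(-3) + 2^(-3) + 2^(-4) + 2^(-6)
    = 0.125 + 0.125 + 0.0625 + 0.015625
    = 21/64 = 0.328125
Since 0.328125 <= 1, Kraft's inequality IS satisfied.
A prefix code with these lengths CAN exist.

Kraft sum = 0.328125. Satisfied.


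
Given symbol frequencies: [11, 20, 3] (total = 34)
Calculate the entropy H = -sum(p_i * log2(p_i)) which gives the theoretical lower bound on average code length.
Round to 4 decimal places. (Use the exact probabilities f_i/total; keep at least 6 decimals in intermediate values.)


Per-symbol terms -p_i * log2(p_i) with p_i = f_i/34:
  p = 11/34 = 0.323529: log2(p) = -1.628031, -p*log2(p) = 0.526716
  p = 20/34 = 0.588235: log2(p) = -0.765535, -p*log2(p) = 0.450315
  p = 3/34 = 0.088235: log2(p) = -3.502500, -p*log2(p) = 0.309044
H = 0.526716 + 0.450315 + 0.309044 = 1.286075

H = 1.2861 bits/symbol


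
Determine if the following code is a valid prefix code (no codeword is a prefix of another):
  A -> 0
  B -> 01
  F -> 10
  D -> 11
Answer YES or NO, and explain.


Checking each pair (does one codeword prefix another?):
  A='0' vs B='01': prefix -- VIOLATION

NO -- this is NOT a valid prefix code. A (0) is a prefix of B (01).


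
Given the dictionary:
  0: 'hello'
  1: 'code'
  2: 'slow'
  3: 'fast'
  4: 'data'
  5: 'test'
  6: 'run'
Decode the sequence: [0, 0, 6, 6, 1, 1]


Look up each index in the dictionary:
  0 -> 'hello'
  0 -> 'hello'
  6 -> 'run'
  6 -> 'run'
  1 -> 'code'
  1 -> 'code'

Decoded: "hello hello run run code code"


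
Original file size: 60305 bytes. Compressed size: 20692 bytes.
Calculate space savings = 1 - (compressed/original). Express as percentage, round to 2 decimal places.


ratio = compressed/original = 20692/60305 = 0.343122
savings = 1 - ratio = 1 - 0.343122 = 0.656878
as a percentage: 0.656878 * 100 = 65.69%

Space savings = 1 - 20692/60305 = 65.69%


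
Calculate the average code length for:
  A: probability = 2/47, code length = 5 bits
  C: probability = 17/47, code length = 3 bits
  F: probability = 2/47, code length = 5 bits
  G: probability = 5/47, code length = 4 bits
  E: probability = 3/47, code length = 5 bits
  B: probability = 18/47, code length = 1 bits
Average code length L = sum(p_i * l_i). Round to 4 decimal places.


Weighted contributions p_i * l_i:
  A: (2/47) * 5 = 10/47
  C: (17/47) * 3 = 51/47
  F: (2/47) * 5 = 10/47
  G: (5/47) * 4 = 20/47
  E: (3/47) * 5 = 15/47
  B: (18/47) * 1 = 18/47
Sum = (10 + 51 + 10 + 20 + 15 + 18)/47 = 124/47

L = 124/47 = 2.6383 bits/symbol


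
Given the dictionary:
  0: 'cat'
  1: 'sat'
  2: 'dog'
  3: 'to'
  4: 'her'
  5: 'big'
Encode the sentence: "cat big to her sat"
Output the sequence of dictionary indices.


Look up each word in the dictionary:
  'cat' -> 0
  'big' -> 5
  'to' -> 3
  'her' -> 4
  'sat' -> 1

Encoded: [0, 5, 3, 4, 1]


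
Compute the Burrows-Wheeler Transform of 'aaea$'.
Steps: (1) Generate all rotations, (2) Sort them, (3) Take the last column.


Rotations (sorted):
  0: $aaea -> last char: a
  1: a$aae -> last char: e
  2: aaea$ -> last char: $
  3: aea$a -> last char: a
  4: ea$aa -> last char: a


BWT = ae$aa


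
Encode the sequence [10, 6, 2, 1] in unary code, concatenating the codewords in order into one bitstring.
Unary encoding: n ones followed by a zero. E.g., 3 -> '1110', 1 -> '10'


Encode each number as n ones followed by a terminating 0:
  10 -> 11111111110 (11 bits)
  6 -> 1111110 (7 bits)
  2 -> 110 (3 bits)
  1 -> 10 (2 bits)
Total length = 11 + 7 + 3 + 2 = 23 bits.

Unary([10, 6, 2, 1]) = 11111111110111111011010 (23 bits)


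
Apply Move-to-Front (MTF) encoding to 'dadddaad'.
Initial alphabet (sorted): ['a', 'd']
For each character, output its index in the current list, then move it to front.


MTF encoding:
'd': index 1 in ['a', 'd'] -> ['d', 'a']
'a': index 1 in ['d', 'a'] -> ['a', 'd']
'd': index 1 in ['a', 'd'] -> ['d', 'a']
'd': index 0 in ['d', 'a'] -> ['d', 'a']
'd': index 0 in ['d', 'a'] -> ['d', 'a']
'a': index 1 in ['d', 'a'] -> ['a', 'd']
'a': index 0 in ['a', 'd'] -> ['a', 'd']
'd': index 1 in ['a', 'd'] -> ['d', 'a']


Output: [1, 1, 1, 0, 0, 1, 0, 1]


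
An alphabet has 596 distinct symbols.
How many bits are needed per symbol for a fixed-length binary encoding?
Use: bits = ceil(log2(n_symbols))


log2(596) = 9.2192
Bracket: 2^9 = 512 < 596 <= 2^10 = 1024
So ceil(log2(596)) = 10

bits = ceil(log2(596)) = ceil(9.2192) = 10 bits


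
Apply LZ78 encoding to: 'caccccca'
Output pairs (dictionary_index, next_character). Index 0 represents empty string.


LZ78 encoding steps:
Dictionary: {0: ''}
Step 1: w='' (idx 0), next='c' -> output (0, 'c'), add 'c' as idx 1
Step 2: w='' (idx 0), next='a' -> output (0, 'a'), add 'a' as idx 2
Step 3: w='c' (idx 1), next='c' -> output (1, 'c'), add 'cc' as idx 3
Step 4: w='cc' (idx 3), next='c' -> output (3, 'c'), add 'ccc' as idx 4
Step 5: w='a' (idx 2), end of input -> output (2, '')


Encoded: [(0, 'c'), (0, 'a'), (1, 'c'), (3, 'c'), (2, '')]


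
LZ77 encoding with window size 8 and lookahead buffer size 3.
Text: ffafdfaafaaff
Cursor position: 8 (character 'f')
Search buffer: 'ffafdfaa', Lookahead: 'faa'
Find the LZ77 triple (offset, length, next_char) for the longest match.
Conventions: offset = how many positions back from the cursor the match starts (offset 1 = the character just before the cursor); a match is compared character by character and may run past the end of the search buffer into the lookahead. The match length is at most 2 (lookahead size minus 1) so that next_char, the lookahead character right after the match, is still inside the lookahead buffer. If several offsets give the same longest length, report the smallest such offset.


Try each offset into the search buffer:
  offset=1 (pos 7, char 'a'): match length 0
  offset=2 (pos 6, char 'a'): match length 0
  offset=3 (pos 5, char 'f'): match length 2
  offset=4 (pos 4, char 'd'): match length 0
  offset=5 (pos 3, char 'f'): match length 1
  offset=6 (pos 2, char 'a'): match length 0
  offset=7 (pos 1, char 'f'): match length 2
  offset=8 (pos 0, char 'f'): match length 1
Longest match has length 2, found at offsets 3, 7; take the smallest, offset 3.
next_char = character at position 8 + 2 = 10 -> 'a'

Best match: offset=3, length=2 (matching 'fa' starting at position 5)
LZ77 triple: (3, 2, 'a')


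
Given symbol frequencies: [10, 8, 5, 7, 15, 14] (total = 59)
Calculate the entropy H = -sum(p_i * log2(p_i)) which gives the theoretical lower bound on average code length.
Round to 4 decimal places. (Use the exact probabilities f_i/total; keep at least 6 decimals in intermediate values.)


Per-symbol terms -p_i * log2(p_i) with p_i = f_i/59:
  p = 10/59 = 0.169492: log2(p) = -2.560715, -p*log2(p) = 0.434019
  p = 8/59 = 0.135593: log2(p) = -2.882643, -p*log2(p) = 0.390867
  p = 5/59 = 0.084746: log2(p) = -3.560715, -p*log2(p) = 0.301756
  p = 7/59 = 0.118644: log2(p) = -3.075288, -p*log2(p) = 0.364865
  p = 15/59 = 0.254237: log2(p) = -1.975752, -p*log2(p) = 0.502310
  p = 14/59 = 0.237288: log2(p) = -2.075288, -p*log2(p) = 0.492441
H = 0.434019 + 0.390867 + 0.301756 + 0.364865 + 0.502310 + 0.492441 = 2.486258

H = 2.4863 bits/symbol


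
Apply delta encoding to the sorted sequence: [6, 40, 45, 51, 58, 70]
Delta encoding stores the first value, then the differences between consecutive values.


First value: 6
Deltas:
  40 - 6 = 34
  45 - 40 = 5
  51 - 45 = 6
  58 - 51 = 7
  70 - 58 = 12


Delta encoded: [6, 34, 5, 6, 7, 12]


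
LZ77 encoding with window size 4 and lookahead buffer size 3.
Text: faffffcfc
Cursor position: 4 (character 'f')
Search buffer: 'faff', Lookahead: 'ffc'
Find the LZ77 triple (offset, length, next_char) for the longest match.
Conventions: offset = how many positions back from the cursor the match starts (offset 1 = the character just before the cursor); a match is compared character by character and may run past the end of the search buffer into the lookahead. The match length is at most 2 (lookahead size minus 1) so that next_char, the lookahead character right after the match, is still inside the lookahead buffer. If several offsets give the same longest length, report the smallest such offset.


Try each offset into the search buffer:
  offset=1 (pos 3, char 'f'): match length 2
  offset=2 (pos 2, char 'f'): match length 2
  offset=3 (pos 1, char 'a'): match length 0
  offset=4 (pos 0, char 'f'): match length 1
Longest match has length 2, found at offsets 1, 2; take the smallest, offset 1.
next_char = character at position 4 + 2 = 6 -> 'c'

Best match: offset=1, length=2 (matching 'ff' starting at position 3)
LZ77 triple: (1, 2, 'c')


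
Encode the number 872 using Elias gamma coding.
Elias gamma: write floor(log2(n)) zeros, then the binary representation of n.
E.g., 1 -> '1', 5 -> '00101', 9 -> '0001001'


num_bits = floor(log2(872)) + 1 = 10
leading_zeros = num_bits - 1 = 9
binary(872) = 1101101000

Elias gamma(872) = '000000000' + '1101101000' = 0000000001101101000 (19 bits)


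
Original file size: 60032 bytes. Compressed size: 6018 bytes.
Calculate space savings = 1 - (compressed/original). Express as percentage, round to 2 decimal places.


ratio = compressed/original = 6018/60032 = 0.100247
savings = 1 - ratio = 1 - 0.100247 = 0.899753
as a percentage: 0.899753 * 100 = 89.98%

Space savings = 1 - 6018/60032 = 89.98%


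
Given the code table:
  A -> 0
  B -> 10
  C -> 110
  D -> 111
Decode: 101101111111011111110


Decoding:
10 -> B
110 -> C
111 -> D
111 -> D
10 -> B
111 -> D
111 -> D
10 -> B


Result: BCDDBDDB


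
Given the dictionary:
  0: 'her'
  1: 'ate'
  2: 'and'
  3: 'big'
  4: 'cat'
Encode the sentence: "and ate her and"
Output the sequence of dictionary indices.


Look up each word in the dictionary:
  'and' -> 2
  'ate' -> 1
  'her' -> 0
  'and' -> 2

Encoded: [2, 1, 0, 2]


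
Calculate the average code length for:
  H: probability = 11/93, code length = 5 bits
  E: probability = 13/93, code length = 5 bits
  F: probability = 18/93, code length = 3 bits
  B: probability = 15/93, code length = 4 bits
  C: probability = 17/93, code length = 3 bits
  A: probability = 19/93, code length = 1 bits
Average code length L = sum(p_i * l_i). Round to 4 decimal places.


Weighted contributions p_i * l_i:
  H: (11/93) * 5 = 55/93
  E: (13/93) * 5 = 65/93
  F: (18/93) * 3 = 54/93
  B: (15/93) * 4 = 60/93
  C: (17/93) * 3 = 51/93
  A: (19/93) * 1 = 19/93
Sum = (55 + 65 + 54 + 60 + 51 + 19)/93 = 304/93

L = 304/93 = 3.2688 bits/symbol


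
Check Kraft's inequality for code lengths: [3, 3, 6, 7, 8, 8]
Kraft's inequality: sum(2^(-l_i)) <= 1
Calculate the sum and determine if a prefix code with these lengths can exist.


Sum = 2^(-3) + 2^(-3) + 2^(-6) + 2^(-7) + 2^(-8) + 2^(-8)
    = 0.125 + 0.125 + 0.015625 + 0.0078125 + 0.00390625 + 0.00390625
    = 72/256 = 0.28125
Since 0.28125 <= 1, Kraft's inequality IS satisfied.
A prefix code with these lengths CAN exist.

Kraft sum = 0.28125. Satisfied.


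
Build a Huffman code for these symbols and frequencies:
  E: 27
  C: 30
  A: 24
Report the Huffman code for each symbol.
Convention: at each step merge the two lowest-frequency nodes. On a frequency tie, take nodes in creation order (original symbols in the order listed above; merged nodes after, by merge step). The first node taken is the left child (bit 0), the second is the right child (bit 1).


Huffman tree construction:
Step 1: Merge A(24) + E(27) = 51
Step 2: Merge C(30) + (A+E)(51) = 81
Read each symbol's code off the tree from the root (left child = 0, right child = 1).

Codes:
  E: 11 (length 2)
  C: 0 (length 1)
  A: 10 (length 2)
Average code length: 132/81 = 1.6296 bits/symbol


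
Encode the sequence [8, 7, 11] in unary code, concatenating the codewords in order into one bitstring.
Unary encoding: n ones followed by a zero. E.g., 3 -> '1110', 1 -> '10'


Encode each number as n ones followed by a terminating 0:
  8 -> 111111110 (9 bits)
  7 -> 11111110 (8 bits)
  11 -> 111111111110 (12 bits)
Total length = 9 + 8 + 12 = 29 bits.

Unary([8, 7, 11]) = 11111111011111110111111111110 (29 bits)


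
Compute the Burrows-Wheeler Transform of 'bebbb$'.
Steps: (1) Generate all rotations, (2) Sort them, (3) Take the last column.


Rotations (sorted):
  0: $bebbb -> last char: b
  1: b$bebb -> last char: b
  2: bb$beb -> last char: b
  3: bbb$be -> last char: e
  4: bebbb$ -> last char: $
  5: ebbb$b -> last char: b


BWT = bbbe$b


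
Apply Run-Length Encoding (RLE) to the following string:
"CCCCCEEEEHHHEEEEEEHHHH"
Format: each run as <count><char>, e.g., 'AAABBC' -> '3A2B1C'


Scanning runs left to right:
  i=0: run of 'C' x 5 -> '5C'
  i=5: run of 'E' x 4 -> '4E'
  i=9: run of 'H' x 3 -> '3H'
  i=12: run of 'E' x 6 -> '6E'
  i=18: run of 'H' x 4 -> '4H'

RLE = 5C4E3H6E4H


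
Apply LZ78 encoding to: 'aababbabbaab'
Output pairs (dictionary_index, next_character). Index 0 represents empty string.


LZ78 encoding steps:
Dictionary: {0: ''}
Step 1: w='' (idx 0), next='a' -> output (0, 'a'), add 'a' as idx 1
Step 2: w='a' (idx 1), next='b' -> output (1, 'b'), add 'ab' as idx 2
Step 3: w='ab' (idx 2), next='b' -> output (2, 'b'), add 'abb' as idx 3
Step 4: w='abb' (idx 3), next='a' -> output (3, 'a'), add 'abba' as idx 4
Step 5: w='ab' (idx 2), end of input -> output (2, '')


Encoded: [(0, 'a'), (1, 'b'), (2, 'b'), (3, 'a'), (2, '')]


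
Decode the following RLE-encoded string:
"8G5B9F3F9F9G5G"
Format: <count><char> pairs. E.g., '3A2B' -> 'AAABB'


Expanding each <count><char> pair:
  8G -> 'GGGGGGGG'
  5B -> 'BBBBB'
  9F -> 'FFFFFFFFF'
  3F -> 'FFF'
  9F -> 'FFFFFFFFF'
  9G -> 'GGGGGGGGG'
  5G -> 'GGGGG'

Decoded = GGGGGGGGBBBBBFFFFFFFFFFFFFFFFFFFFFGGGGGGGGGGGGGG


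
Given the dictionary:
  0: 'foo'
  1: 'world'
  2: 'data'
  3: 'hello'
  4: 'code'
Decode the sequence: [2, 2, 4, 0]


Look up each index in the dictionary:
  2 -> 'data'
  2 -> 'data'
  4 -> 'code'
  0 -> 'foo'

Decoded: "data data code foo"


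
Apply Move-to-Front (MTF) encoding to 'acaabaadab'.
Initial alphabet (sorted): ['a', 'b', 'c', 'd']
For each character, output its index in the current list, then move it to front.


MTF encoding:
'a': index 0 in ['a', 'b', 'c', 'd'] -> ['a', 'b', 'c', 'd']
'c': index 2 in ['a', 'b', 'c', 'd'] -> ['c', 'a', 'b', 'd']
'a': index 1 in ['c', 'a', 'b', 'd'] -> ['a', 'c', 'b', 'd']
'a': index 0 in ['a', 'c', 'b', 'd'] -> ['a', 'c', 'b', 'd']
'b': index 2 in ['a', 'c', 'b', 'd'] -> ['b', 'a', 'c', 'd']
'a': index 1 in ['b', 'a', 'c', 'd'] -> ['a', 'b', 'c', 'd']
'a': index 0 in ['a', 'b', 'c', 'd'] -> ['a', 'b', 'c', 'd']
'd': index 3 in ['a', 'b', 'c', 'd'] -> ['d', 'a', 'b', 'c']
'a': index 1 in ['d', 'a', 'b', 'c'] -> ['a', 'd', 'b', 'c']
'b': index 2 in ['a', 'd', 'b', 'c'] -> ['b', 'a', 'd', 'c']


Output: [0, 2, 1, 0, 2, 1, 0, 3, 1, 2]


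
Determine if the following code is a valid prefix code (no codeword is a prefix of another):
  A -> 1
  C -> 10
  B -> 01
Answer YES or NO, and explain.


Checking each pair (does one codeword prefix another?):
  A='1' vs C='10': prefix -- VIOLATION

NO -- this is NOT a valid prefix code. A (1) is a prefix of C (10).


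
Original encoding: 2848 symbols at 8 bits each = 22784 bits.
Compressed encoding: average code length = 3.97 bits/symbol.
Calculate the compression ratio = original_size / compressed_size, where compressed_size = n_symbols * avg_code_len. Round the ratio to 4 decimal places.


original_size = n_symbols * orig_bits = 2848 * 8 = 22784 bits
compressed_size = n_symbols * avg_code_len = 2848 * 3.97 = 11306.56 bits
ratio = original_size / compressed_size = 22784 / 11306.56 = 2.0151

Compression ratio = 2.0151


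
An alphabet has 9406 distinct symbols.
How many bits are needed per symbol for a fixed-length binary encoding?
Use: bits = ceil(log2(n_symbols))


log2(9406) = 13.1994
Bracket: 2^13 = 8192 < 9406 <= 2^14 = 16384
So ceil(log2(9406)) = 14

bits = ceil(log2(9406)) = ceil(13.1994) = 14 bits


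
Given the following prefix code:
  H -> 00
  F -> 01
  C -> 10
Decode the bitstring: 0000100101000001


Decoding step by step:
Bits 00 -> H
Bits 00 -> H
Bits 10 -> C
Bits 01 -> F
Bits 01 -> F
Bits 00 -> H
Bits 00 -> H
Bits 01 -> F


Decoded message: HHCFFHHF


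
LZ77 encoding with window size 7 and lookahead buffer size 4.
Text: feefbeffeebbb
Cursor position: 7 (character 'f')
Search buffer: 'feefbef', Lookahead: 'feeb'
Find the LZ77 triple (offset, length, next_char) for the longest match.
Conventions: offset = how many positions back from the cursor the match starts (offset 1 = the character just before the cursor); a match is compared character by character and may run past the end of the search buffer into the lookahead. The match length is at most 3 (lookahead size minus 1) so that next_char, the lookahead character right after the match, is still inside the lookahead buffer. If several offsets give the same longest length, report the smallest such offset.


Try each offset into the search buffer:
  offset=1 (pos 6, char 'f'): match length 1
  offset=2 (pos 5, char 'e'): match length 0
  offset=3 (pos 4, char 'b'): match length 0
  offset=4 (pos 3, char 'f'): match length 1
  offset=5 (pos 2, char 'e'): match length 0
  offset=6 (pos 1, char 'e'): match length 0
  offset=7 (pos 0, char 'f'): match length 3
Longest match has length 3 at offset 7.
next_char = character at position 7 + 3 = 10 -> 'b'

Best match: offset=7, length=3 (matching 'fee' starting at position 0)
LZ77 triple: (7, 3, 'b')


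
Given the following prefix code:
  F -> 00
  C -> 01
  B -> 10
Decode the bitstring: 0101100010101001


Decoding step by step:
Bits 01 -> C
Bits 01 -> C
Bits 10 -> B
Bits 00 -> F
Bits 10 -> B
Bits 10 -> B
Bits 10 -> B
Bits 01 -> C


Decoded message: CCBFBBBC


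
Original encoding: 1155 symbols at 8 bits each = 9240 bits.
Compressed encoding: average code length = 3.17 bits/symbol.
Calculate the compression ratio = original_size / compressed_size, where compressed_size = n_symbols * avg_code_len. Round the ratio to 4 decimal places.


original_size = n_symbols * orig_bits = 1155 * 8 = 9240 bits
compressed_size = n_symbols * avg_code_len = 1155 * 3.17 = 3661.35 bits
ratio = original_size / compressed_size = 9240 / 3661.35 = 2.5237

Compression ratio = 2.5237


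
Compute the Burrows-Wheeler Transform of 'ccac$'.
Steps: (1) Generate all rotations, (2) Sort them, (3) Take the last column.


Rotations (sorted):
  0: $ccac -> last char: c
  1: ac$cc -> last char: c
  2: c$cca -> last char: a
  3: cac$c -> last char: c
  4: ccac$ -> last char: $


BWT = ccac$


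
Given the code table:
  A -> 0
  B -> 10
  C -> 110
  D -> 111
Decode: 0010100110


Decoding:
0 -> A
0 -> A
10 -> B
10 -> B
0 -> A
110 -> C


Result: AABBAC


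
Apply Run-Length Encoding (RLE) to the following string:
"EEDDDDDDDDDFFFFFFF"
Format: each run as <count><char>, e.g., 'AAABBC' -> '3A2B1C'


Scanning runs left to right:
  i=0: run of 'E' x 2 -> '2E'
  i=2: run of 'D' x 9 -> '9D'
  i=11: run of 'F' x 7 -> '7F'

RLE = 2E9D7F


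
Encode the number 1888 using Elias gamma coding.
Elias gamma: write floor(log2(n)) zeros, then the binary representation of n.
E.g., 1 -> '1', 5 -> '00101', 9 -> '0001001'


num_bits = floor(log2(1888)) + 1 = 11
leading_zeros = num_bits - 1 = 10
binary(1888) = 11101100000

Elias gamma(1888) = '0000000000' + '11101100000' = 000000000011101100000 (21 bits)


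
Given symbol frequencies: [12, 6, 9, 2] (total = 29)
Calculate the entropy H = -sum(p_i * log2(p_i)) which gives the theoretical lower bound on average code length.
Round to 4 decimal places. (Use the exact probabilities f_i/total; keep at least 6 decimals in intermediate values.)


Per-symbol terms -p_i * log2(p_i) with p_i = f_i/29:
  p = 12/29 = 0.413793: log2(p) = -1.273018, -p*log2(p) = 0.526766
  p = 6/29 = 0.206897: log2(p) = -2.273018, -p*log2(p) = 0.470280
  p = 9/29 = 0.310345: log2(p) = -1.688056, -p*log2(p) = 0.523879
  p = 2/29 = 0.068966: log2(p) = -3.857981, -p*log2(p) = 0.266068
H = 0.526766 + 0.470280 + 0.523879 + 0.266068 = 1.786993

H = 1.787 bits/symbol


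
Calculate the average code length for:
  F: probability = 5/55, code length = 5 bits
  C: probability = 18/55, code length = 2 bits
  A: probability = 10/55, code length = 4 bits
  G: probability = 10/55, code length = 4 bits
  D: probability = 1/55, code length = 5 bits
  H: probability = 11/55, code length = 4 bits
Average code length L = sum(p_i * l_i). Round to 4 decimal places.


Weighted contributions p_i * l_i:
  F: (5/55) * 5 = 25/55
  C: (18/55) * 2 = 36/55
  A: (10/55) * 4 = 40/55
  G: (10/55) * 4 = 40/55
  D: (1/55) * 5 = 5/55
  H: (11/55) * 4 = 44/55
Sum = (25 + 36 + 40 + 40 + 5 + 44)/55 = 190/55

L = 190/55 = 3.4545 bits/symbol


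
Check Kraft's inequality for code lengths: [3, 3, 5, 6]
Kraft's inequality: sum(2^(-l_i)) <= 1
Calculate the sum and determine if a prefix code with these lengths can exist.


Sum = 2^(-3) + 2^(-3) + 2^(-5) + 2^(-6)
    = 0.125 + 0.125 + 0.03125 + 0.015625
    = 19/64 = 0.296875
Since 0.296875 <= 1, Kraft's inequality IS satisfied.
A prefix code with these lengths CAN exist.

Kraft sum = 0.296875. Satisfied.


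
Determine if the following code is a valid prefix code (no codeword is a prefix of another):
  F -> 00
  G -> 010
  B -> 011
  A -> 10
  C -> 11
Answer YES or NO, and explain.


Checking each pair (does one codeword prefix another?):
  F='00' vs G='010': no prefix
  F='00' vs B='011': no prefix
  F='00' vs A='10': no prefix
  F='00' vs C='11': no prefix
  G='010' vs F='00': no prefix
  G='010' vs B='011': no prefix
  G='010' vs A='10': no prefix
  G='010' vs C='11': no prefix
  B='011' vs F='00': no prefix
  B='011' vs G='010': no prefix
  B='011' vs A='10': no prefix
  B='011' vs C='11': no prefix
  A='10' vs F='00': no prefix
  A='10' vs G='010': no prefix
  A='10' vs B='011': no prefix
  A='10' vs C='11': no prefix
  C='11' vs F='00': no prefix
  C='11' vs G='010': no prefix
  C='11' vs B='011': no prefix
  C='11' vs A='10': no prefix
No violation found over all pairs.

YES -- this is a valid prefix code. No codeword is a prefix of any other codeword.


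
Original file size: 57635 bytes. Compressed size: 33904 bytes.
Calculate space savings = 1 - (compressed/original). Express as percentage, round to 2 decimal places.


ratio = compressed/original = 33904/57635 = 0.588254
savings = 1 - ratio = 1 - 0.588254 = 0.411746
as a percentage: 0.411746 * 100 = 41.17%

Space savings = 1 - 33904/57635 = 41.17%


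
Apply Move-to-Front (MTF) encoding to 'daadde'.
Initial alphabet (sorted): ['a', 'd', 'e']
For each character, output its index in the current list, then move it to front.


MTF encoding:
'd': index 1 in ['a', 'd', 'e'] -> ['d', 'a', 'e']
'a': index 1 in ['d', 'a', 'e'] -> ['a', 'd', 'e']
'a': index 0 in ['a', 'd', 'e'] -> ['a', 'd', 'e']
'd': index 1 in ['a', 'd', 'e'] -> ['d', 'a', 'e']
'd': index 0 in ['d', 'a', 'e'] -> ['d', 'a', 'e']
'e': index 2 in ['d', 'a', 'e'] -> ['e', 'd', 'a']


Output: [1, 1, 0, 1, 0, 2]


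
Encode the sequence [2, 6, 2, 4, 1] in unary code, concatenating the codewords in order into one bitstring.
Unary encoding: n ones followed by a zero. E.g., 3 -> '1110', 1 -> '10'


Encode each number as n ones followed by a terminating 0:
  2 -> 110 (3 bits)
  6 -> 1111110 (7 bits)
  2 -> 110 (3 bits)
  4 -> 11110 (5 bits)
  1 -> 10 (2 bits)
Total length = 3 + 7 + 3 + 5 + 2 = 20 bits.

Unary([2, 6, 2, 4, 1]) = 11011111101101111010 (20 bits)


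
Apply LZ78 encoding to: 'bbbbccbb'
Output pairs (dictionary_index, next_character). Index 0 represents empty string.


LZ78 encoding steps:
Dictionary: {0: ''}
Step 1: w='' (idx 0), next='b' -> output (0, 'b'), add 'b' as idx 1
Step 2: w='b' (idx 1), next='b' -> output (1, 'b'), add 'bb' as idx 2
Step 3: w='b' (idx 1), next='c' -> output (1, 'c'), add 'bc' as idx 3
Step 4: w='' (idx 0), next='c' -> output (0, 'c'), add 'c' as idx 4
Step 5: w='bb' (idx 2), end of input -> output (2, '')


Encoded: [(0, 'b'), (1, 'b'), (1, 'c'), (0, 'c'), (2, '')]


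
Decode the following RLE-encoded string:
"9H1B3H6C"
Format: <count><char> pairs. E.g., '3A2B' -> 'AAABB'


Expanding each <count><char> pair:
  9H -> 'HHHHHHHHH'
  1B -> 'B'
  3H -> 'HHH'
  6C -> 'CCCCCC'

Decoded = HHHHHHHHHBHHHCCCCCC


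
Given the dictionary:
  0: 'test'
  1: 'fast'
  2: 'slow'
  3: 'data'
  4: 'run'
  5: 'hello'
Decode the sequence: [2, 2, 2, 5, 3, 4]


Look up each index in the dictionary:
  2 -> 'slow'
  2 -> 'slow'
  2 -> 'slow'
  5 -> 'hello'
  3 -> 'data'
  4 -> 'run'

Decoded: "slow slow slow hello data run"


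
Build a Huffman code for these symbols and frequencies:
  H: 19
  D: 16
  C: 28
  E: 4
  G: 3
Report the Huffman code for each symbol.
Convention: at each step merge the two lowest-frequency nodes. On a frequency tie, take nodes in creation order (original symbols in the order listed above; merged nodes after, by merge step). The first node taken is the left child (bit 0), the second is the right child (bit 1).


Huffman tree construction:
Step 1: Merge G(3) + E(4) = 7
Step 2: Merge (G+E)(7) + D(16) = 23
Step 3: Merge H(19) + ((G+E)+D)(23) = 42
Step 4: Merge C(28) + (H+((G+E)+D))(42) = 70
Read each symbol's code off the tree from the root (left child = 0, right child = 1).

Codes:
  H: 10 (length 2)
  D: 111 (length 3)
  C: 0 (length 1)
  E: 1101 (length 4)
  G: 1100 (length 4)
Average code length: 142/70 = 2.0286 bits/symbol


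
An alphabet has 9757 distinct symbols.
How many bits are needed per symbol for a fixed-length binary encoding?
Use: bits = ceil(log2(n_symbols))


log2(9757) = 13.2522
Bracket: 2^13 = 8192 < 9757 <= 2^14 = 16384
So ceil(log2(9757)) = 14

bits = ceil(log2(9757)) = ceil(13.2522) = 14 bits


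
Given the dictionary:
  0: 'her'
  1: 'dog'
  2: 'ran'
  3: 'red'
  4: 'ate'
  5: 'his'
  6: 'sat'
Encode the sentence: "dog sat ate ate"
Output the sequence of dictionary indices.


Look up each word in the dictionary:
  'dog' -> 1
  'sat' -> 6
  'ate' -> 4
  'ate' -> 4

Encoded: [1, 6, 4, 4]


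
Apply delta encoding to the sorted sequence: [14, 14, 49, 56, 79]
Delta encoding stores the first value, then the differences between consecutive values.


First value: 14
Deltas:
  14 - 14 = 0
  49 - 14 = 35
  56 - 49 = 7
  79 - 56 = 23


Delta encoded: [14, 0, 35, 7, 23]


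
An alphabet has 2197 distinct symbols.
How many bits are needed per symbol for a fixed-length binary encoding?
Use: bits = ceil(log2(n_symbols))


log2(2197) = 11.1013
Bracket: 2^11 = 2048 < 2197 <= 2^12 = 4096
So ceil(log2(2197)) = 12

bits = ceil(log2(2197)) = ceil(11.1013) = 12 bits


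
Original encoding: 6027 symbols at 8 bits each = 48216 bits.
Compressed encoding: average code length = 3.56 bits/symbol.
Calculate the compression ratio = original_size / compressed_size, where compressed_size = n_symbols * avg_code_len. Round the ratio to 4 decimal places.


original_size = n_symbols * orig_bits = 6027 * 8 = 48216 bits
compressed_size = n_symbols * avg_code_len = 6027 * 3.56 = 21456.12 bits
ratio = original_size / compressed_size = 48216 / 21456.12 = 2.2472

Compression ratio = 2.2472


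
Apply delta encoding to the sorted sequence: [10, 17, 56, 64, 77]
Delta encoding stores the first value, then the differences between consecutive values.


First value: 10
Deltas:
  17 - 10 = 7
  56 - 17 = 39
  64 - 56 = 8
  77 - 64 = 13


Delta encoded: [10, 7, 39, 8, 13]


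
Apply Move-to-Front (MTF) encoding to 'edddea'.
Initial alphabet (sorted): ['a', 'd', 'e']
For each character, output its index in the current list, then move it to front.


MTF encoding:
'e': index 2 in ['a', 'd', 'e'] -> ['e', 'a', 'd']
'd': index 2 in ['e', 'a', 'd'] -> ['d', 'e', 'a']
'd': index 0 in ['d', 'e', 'a'] -> ['d', 'e', 'a']
'd': index 0 in ['d', 'e', 'a'] -> ['d', 'e', 'a']
'e': index 1 in ['d', 'e', 'a'] -> ['e', 'd', 'a']
'a': index 2 in ['e', 'd', 'a'] -> ['a', 'e', 'd']


Output: [2, 2, 0, 0, 1, 2]


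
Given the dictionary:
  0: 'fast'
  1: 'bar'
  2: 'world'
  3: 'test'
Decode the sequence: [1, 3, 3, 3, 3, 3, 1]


Look up each index in the dictionary:
  1 -> 'bar'
  3 -> 'test'
  3 -> 'test'
  3 -> 'test'
  3 -> 'test'
  3 -> 'test'
  1 -> 'bar'

Decoded: "bar test test test test test bar"


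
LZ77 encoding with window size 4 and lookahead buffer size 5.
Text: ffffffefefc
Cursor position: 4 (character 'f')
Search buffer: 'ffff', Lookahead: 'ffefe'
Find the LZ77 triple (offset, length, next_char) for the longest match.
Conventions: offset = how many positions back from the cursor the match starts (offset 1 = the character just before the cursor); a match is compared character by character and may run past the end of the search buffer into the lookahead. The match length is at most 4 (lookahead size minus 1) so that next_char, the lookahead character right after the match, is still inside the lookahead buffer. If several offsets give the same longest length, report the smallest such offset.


Try each offset into the search buffer:
  offset=1 (pos 3, char 'f'): match length 2
  offset=2 (pos 2, char 'f'): match length 2
  offset=3 (pos 1, char 'f'): match length 2
  offset=4 (pos 0, char 'f'): match length 2
Longest match has length 2, found at offsets 1, 2, 3, 4; take the smallest, offset 1.
next_char = character at position 4 + 2 = 6 -> 'e'

Best match: offset=1, length=2 (matching 'ff' starting at position 3)
LZ77 triple: (1, 2, 'e')


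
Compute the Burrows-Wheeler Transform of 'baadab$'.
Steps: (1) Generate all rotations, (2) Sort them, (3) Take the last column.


Rotations (sorted):
  0: $baadab -> last char: b
  1: aadab$b -> last char: b
  2: ab$baad -> last char: d
  3: adab$ba -> last char: a
  4: b$baada -> last char: a
  5: baadab$ -> last char: $
  6: dab$baa -> last char: a


BWT = bbdaa$a


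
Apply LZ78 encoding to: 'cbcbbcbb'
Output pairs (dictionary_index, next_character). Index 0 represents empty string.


LZ78 encoding steps:
Dictionary: {0: ''}
Step 1: w='' (idx 0), next='c' -> output (0, 'c'), add 'c' as idx 1
Step 2: w='' (idx 0), next='b' -> output (0, 'b'), add 'b' as idx 2
Step 3: w='c' (idx 1), next='b' -> output (1, 'b'), add 'cb' as idx 3
Step 4: w='b' (idx 2), next='c' -> output (2, 'c'), add 'bc' as idx 4
Step 5: w='b' (idx 2), next='b' -> output (2, 'b'), add 'bb' as idx 5


Encoded: [(0, 'c'), (0, 'b'), (1, 'b'), (2, 'c'), (2, 'b')]


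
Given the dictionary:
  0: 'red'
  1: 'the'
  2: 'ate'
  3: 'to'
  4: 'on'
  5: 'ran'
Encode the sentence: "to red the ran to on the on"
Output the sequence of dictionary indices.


Look up each word in the dictionary:
  'to' -> 3
  'red' -> 0
  'the' -> 1
  'ran' -> 5
  'to' -> 3
  'on' -> 4
  'the' -> 1
  'on' -> 4

Encoded: [3, 0, 1, 5, 3, 4, 1, 4]
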